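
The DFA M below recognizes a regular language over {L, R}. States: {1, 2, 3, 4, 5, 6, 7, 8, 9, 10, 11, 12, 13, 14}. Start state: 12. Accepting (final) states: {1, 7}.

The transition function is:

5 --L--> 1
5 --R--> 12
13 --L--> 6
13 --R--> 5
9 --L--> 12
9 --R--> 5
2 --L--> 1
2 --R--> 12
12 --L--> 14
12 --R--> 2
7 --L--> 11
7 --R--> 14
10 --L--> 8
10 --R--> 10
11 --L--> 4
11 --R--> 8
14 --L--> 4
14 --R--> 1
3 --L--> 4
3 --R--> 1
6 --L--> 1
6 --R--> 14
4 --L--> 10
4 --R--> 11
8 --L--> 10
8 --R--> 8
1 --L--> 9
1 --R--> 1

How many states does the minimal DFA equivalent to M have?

6

First remove the unreachable states {3,6,7,13}; 10 states remain.
P0 = {1} | {2,4,5,8,9,10,11,12,14}.
Split {2,4,5,8,9,10,11,12,14} by δ(·,L) → {4,8,9,10,11,12,14} and {2,5}.
Refine {4,8,9,10,11,12,14} on symbol R: members go to different blocks, giving {4,8,10,11} and {9,12} and {14}.
Split {9,12} by δ(·,L) → {9} and {12}.
Stable partition: {1} | {4,8,10,11} | {2,5} | {9} | {14} | {12} — 6 equivalence classes.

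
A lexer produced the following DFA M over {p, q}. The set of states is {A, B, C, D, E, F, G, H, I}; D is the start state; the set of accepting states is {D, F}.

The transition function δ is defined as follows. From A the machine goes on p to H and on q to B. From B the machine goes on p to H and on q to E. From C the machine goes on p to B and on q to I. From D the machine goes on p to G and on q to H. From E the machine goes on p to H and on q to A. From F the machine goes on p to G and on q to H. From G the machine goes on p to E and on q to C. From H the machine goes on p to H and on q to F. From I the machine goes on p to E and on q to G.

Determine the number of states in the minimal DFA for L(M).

P0 = {D,F} | {A,B,C,E,G,H,I}.
On input q, block {A,B,C,E,G,H,I} splits into {A,B,C,E,G,I} and {H}.
Refine {A,B,C,E,G,I} on symbol p: members go to different blocks, giving {A,B,E} and {C,G,I}.
The partition is now stable with 4 blocks: {D,F} | {A,B,E} | {H} | {C,G,I}.

4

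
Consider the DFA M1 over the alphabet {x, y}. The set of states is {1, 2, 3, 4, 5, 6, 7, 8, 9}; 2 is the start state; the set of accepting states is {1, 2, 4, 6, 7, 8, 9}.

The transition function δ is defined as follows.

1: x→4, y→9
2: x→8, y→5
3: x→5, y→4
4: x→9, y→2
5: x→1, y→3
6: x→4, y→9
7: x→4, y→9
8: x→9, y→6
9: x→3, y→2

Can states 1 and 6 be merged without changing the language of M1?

Yes

States {7} cannot be reached from the start state, so discard them.
P0 = {1,2,4,6,8,9} | {3,5}.
Split {1,2,4,6,8,9} by δ(·,x) → {1,2,4,6,8} and {9}.
Split {1,2,4,6,8} by δ(·,x) → {1,2,6} and {4,8}.
On input y, block {1,2,6} splits into {1,6} and {2}.
Split {3,5} by δ(·,x) → {3} and {5}.
Refine {4,8} on symbol y: members go to different blocks, giving {4} and {8}.
No further refinement is possible. Final partition (7 blocks): {1,6} | {3} | {9} | {4} | {2} | {5} | {8}.
1 and 6 lie in the same block of the stable partition, so they are equivalent — no string distinguishes them.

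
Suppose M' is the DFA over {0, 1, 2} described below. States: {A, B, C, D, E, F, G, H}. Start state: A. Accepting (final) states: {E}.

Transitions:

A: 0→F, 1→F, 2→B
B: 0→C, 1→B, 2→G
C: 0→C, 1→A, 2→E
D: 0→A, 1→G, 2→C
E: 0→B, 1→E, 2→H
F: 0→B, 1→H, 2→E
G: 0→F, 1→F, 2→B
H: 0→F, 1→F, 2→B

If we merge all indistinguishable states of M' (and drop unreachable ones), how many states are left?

5

First remove the unreachable states {D}; 7 states remain.
Initial partition by acceptance: {E} | {A,B,C,F,G,H}.
Refine {A,B,C,F,G,H} on symbol 2: members go to different blocks, giving {A,B,G,H} and {C,F}.
Refine {A,B,G,H} on symbol 1: members go to different blocks, giving {A,G,H} and {B}.
Split {C,F} by δ(·,0) → {C} and {F}.
The partition is now stable with 5 blocks: {E} | {A,G,H} | {C} | {B} | {F}.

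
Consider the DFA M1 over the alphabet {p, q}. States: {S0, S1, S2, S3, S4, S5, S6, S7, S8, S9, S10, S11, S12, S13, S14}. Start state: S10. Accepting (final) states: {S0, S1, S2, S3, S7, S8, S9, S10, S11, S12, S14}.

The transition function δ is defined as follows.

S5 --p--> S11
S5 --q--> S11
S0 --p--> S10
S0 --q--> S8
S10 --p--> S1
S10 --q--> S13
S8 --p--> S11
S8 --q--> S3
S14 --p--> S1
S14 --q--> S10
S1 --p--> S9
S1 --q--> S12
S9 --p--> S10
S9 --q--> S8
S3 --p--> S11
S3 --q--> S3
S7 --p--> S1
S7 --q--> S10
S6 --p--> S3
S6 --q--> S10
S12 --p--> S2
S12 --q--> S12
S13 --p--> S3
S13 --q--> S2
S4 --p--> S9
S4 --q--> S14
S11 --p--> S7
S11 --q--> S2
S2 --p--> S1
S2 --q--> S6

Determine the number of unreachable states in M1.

4

Starting at S10 and following transitions, the reachable set is {S1, S2, S3, S6, S7, S8, S9, S10, S11, S12, S13}. That leaves S0, S4, S5, S14 unreachable — 4 in total.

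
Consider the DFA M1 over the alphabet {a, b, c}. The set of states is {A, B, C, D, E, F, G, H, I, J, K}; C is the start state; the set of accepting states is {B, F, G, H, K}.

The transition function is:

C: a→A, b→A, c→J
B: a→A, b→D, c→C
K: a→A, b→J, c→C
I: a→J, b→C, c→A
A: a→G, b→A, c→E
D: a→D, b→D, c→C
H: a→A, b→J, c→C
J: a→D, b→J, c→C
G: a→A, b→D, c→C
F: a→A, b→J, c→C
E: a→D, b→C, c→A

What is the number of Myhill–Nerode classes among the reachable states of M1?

First remove the unreachable states {B,F,H,I,K}; 6 states remain.
Initial partition by acceptance: {G} | {A,C,D,E,J}.
Split {A,C,D,E,J} by δ(·,a) → {C,D,E,J} and {A}.
Refine {C,D,E,J} on symbol a: members go to different blocks, giving {D,E,J} and {C}.
Refine {D,E,J} on symbol b: members go to different blocks, giving {D,J} and {E}.
No further refinement is possible. Final partition (5 blocks): {G} | {D,J} | {A} | {C} | {E}.

5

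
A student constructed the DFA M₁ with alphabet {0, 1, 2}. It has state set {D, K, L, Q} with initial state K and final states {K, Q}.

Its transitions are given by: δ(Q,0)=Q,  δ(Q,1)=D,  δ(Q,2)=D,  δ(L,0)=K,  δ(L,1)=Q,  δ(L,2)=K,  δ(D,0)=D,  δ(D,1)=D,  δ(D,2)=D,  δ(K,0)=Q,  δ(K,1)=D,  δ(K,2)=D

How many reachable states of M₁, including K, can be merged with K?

2

Reachable states from the start: {D,K,Q}. Unreachable: {L} — drop them.
Initial partition by acceptance: {K,Q} | {D}.
The partition is now stable with 2 blocks: {K,Q} | {D}.
The equivalence class containing K is {K,Q}, of size 2.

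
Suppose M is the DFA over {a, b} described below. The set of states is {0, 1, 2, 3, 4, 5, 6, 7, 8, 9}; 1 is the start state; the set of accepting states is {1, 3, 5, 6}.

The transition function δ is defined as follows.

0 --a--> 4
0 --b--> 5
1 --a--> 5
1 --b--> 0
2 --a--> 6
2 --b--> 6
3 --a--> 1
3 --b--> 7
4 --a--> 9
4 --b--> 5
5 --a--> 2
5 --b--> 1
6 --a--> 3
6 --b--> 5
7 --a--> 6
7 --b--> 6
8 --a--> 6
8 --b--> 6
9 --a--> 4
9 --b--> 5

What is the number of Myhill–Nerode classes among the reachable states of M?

6

Reachable states from the start: {0,1,2,3,4,5,6,7,9}. Unreachable: {8} — drop them.
Initial partition by acceptance: {1,3,5,6} | {0,2,4,7,9}.
On input a, block {1,3,5,6} splits into {1,3,6} and {5}.
Split {1,3,6} by δ(·,a) → {3,6} and {1}.
Split {3,6} by δ(·,a) → {3} and {6}.
On input a, block {0,2,4,7,9} splits into {0,4,9} and {2,7}.
The partition is now stable with 6 blocks: {3} | {0,4,9} | {5} | {1} | {6} | {2,7}.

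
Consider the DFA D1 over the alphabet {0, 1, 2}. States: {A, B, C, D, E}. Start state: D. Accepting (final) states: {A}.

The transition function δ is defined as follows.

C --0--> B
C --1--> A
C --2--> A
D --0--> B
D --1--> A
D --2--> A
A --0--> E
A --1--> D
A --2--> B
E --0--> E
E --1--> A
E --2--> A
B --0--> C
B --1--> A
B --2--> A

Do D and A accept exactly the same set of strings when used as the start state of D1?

All states are reachable from the start state.
P0 = {A} | {B,C,D,E}.
Stable partition: {A} | {B,C,D,E} — 2 equivalence classes.
D and A end up in different blocks, so they are distinguishable. For instance, the string 'ε' is accepted from only A.

No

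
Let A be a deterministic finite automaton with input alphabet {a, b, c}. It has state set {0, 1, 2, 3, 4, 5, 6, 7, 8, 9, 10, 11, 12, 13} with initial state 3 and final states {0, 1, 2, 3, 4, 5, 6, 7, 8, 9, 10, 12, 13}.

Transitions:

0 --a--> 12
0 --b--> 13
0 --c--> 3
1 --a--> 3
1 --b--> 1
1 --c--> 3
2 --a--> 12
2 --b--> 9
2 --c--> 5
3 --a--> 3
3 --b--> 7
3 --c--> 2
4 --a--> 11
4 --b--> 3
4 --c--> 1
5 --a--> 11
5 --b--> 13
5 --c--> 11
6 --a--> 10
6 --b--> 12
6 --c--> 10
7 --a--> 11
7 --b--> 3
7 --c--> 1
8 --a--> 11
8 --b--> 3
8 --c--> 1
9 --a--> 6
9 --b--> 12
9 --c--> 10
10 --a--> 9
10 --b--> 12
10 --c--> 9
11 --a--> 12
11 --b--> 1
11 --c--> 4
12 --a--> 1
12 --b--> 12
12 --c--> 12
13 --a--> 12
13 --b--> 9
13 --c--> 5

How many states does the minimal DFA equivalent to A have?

8

States {0,8} cannot be reached from the start state, so discard them.
Start with accepting vs non-accepting: {1,2,3,4,5,6,7,9,10,12,13} | {11}.
Split {1,2,3,4,5,6,7,9,10,12,13} by δ(·,a) → {1,2,3,6,9,10,12,13} and {4,5,7}.
Refine {1,2,3,6,9,10,12,13} on symbol b: members go to different blocks, giving {1,2,6,9,10,12,13} and {3}.
Refine {1,2,6,9,10,12,13} on symbol a: members go to different blocks, giving {2,6,9,10,12,13} and {1}.
Refine {2,6,9,10,12,13} on symbol a: members go to different blocks, giving {2,6,9,10,13} and {12}.
Split {2,6,9,10,13} by δ(·,a) → {6,9,10} and {2,13}.
Split {4,5,7} by δ(·,b) → {4,7} and {5}.
The partition is now stable with 8 blocks: {6,9,10} | {11} | {4,7} | {3} | {1} | {12} | {2,13} | {5}.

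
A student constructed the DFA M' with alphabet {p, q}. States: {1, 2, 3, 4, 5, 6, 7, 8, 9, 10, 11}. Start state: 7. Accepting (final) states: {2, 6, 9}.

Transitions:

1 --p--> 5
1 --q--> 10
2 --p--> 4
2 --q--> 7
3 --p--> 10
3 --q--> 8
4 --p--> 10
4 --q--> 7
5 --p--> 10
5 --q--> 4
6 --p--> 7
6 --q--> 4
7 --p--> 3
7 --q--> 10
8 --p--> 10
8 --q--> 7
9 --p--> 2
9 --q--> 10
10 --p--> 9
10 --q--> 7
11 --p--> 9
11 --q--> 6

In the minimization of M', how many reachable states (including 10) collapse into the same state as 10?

1

First remove the unreachable states {1,5,6,11}; 7 states remain.
Initial partition by acceptance: {2,9} | {3,4,7,8,10}.
Split {2,9} by δ(·,p) → {2} and {9}.
Split {3,4,7,8,10} by δ(·,p) → {3,4,7,8} and {10}.
On input p, block {3,4,7,8} splits into {3,4,8} and {7}.
Split {3,4,8} by δ(·,q) → {4,8} and {3}.
Stable partition: {2} | {4,8} | {9} | {10} | {7} | {3} — 6 equivalence classes.
State 10 belongs to the block {10}, which has 1 states.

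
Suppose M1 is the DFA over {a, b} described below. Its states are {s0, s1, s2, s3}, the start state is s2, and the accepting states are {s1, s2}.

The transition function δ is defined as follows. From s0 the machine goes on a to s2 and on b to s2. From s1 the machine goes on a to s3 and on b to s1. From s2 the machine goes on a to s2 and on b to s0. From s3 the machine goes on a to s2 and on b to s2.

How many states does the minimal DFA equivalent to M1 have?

First remove the unreachable states {s1,s3}; 2 states remain.
Initial partition by acceptance: {s2} | {s0}.
The partition is now stable with 2 blocks: {s2} | {s0}.

2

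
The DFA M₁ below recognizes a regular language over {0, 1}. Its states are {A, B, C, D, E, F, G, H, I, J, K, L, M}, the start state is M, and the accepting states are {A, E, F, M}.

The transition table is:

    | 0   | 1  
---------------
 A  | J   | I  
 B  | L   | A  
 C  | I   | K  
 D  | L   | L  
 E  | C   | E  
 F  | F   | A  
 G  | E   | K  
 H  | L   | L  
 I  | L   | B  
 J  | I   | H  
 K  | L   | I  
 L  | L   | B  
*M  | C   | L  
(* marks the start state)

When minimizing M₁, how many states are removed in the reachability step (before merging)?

No path from M leads to D, E, F, G; the other 9 states are all reachable.

4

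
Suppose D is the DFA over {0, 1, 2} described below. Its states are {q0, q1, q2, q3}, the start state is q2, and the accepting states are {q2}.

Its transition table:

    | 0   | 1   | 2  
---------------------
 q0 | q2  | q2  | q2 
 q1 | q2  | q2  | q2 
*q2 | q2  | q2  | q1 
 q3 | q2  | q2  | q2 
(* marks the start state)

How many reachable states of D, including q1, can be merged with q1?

Reachable states from the start: {q1,q2}. Unreachable: {q0,q3} — drop them.
P0 = {q2} | {q1}.
Stable partition: {q2} | {q1} — 2 equivalence classes.
The equivalence class containing q1 is {q1}, of size 1.

1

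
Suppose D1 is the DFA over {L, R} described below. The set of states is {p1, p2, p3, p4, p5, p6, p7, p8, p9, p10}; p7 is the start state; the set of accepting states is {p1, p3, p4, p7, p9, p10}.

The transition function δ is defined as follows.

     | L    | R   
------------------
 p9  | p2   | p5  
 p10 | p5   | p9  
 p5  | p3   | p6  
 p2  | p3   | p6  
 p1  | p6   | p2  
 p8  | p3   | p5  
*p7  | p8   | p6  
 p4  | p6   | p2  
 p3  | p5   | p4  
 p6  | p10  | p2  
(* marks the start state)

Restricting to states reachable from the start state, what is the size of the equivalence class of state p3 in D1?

2

First remove the unreachable states {p1}; 9 states remain.
Initial partition by acceptance: {p3,p4,p7,p9,p10} | {p2,p5,p6,p8}.
On input R, block {p3,p4,p7,p9,p10} splits into {p4,p7,p9} and {p3,p10}.
The partition is now stable with 3 blocks: {p4,p7,p9} | {p2,p5,p6,p8} | {p3,p10}.
State p3 belongs to the block {p3,p10}, which has 2 states.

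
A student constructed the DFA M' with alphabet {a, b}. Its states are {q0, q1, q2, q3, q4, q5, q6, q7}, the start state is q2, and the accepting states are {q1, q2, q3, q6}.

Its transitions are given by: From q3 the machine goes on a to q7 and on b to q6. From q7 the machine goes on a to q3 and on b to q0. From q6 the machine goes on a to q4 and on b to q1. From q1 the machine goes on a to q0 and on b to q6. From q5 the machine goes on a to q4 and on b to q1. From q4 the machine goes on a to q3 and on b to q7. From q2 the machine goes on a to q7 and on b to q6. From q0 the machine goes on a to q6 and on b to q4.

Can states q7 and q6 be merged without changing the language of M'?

States {q5} cannot be reached from the start state, so discard them.
P0 = {q1,q2,q3,q6} | {q0,q4,q7}.
No further refinement is possible. Final partition (2 blocks): {q1,q2,q3,q6} | {q0,q4,q7}.
q7 and q6 end up in different blocks, so they are distinguishable. For instance, the string 'ε' is accepted from only q6.

No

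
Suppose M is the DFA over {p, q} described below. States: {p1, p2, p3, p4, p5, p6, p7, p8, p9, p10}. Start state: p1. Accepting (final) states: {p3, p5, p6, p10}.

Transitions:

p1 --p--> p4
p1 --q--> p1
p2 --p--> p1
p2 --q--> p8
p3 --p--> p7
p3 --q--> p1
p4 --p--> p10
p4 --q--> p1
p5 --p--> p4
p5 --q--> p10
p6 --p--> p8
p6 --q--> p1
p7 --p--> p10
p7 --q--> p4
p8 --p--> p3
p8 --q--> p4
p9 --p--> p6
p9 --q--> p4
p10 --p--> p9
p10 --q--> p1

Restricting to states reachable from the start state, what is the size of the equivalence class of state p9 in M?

3

States {p2,p5} cannot be reached from the start state, so discard them.
Initial partition by acceptance: {p3,p6,p10} | {p1,p4,p7,p8,p9}.
On input p, block {p1,p4,p7,p8,p9} splits into {p4,p7,p8,p9} and {p1}.
Refine {p4,p7,p8,p9} on symbol q: members go to different blocks, giving {p7,p8,p9} and {p4}.
No further refinement is possible. Final partition (4 blocks): {p3,p6,p10} | {p7,p8,p9} | {p1} | {p4}.
The equivalence class containing p9 is {p7,p8,p9}, of size 3.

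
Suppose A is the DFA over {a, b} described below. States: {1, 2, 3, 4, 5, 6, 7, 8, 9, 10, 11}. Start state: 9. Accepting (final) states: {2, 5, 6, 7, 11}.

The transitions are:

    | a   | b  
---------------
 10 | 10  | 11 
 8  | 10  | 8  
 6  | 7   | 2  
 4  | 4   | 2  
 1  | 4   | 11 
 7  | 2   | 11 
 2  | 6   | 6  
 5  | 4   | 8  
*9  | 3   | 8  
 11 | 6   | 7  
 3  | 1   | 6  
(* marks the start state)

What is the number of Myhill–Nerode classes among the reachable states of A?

First remove the unreachable states {5}; 10 states remain.
Initial partition by acceptance: {2,6,7,11} | {1,3,4,8,9,10}.
On input b, block {1,3,4,8,9,10} splits into {1,3,4,10} and {8,9}.
The partition is now stable with 3 blocks: {2,6,7,11} | {1,3,4,10} | {8,9}.

3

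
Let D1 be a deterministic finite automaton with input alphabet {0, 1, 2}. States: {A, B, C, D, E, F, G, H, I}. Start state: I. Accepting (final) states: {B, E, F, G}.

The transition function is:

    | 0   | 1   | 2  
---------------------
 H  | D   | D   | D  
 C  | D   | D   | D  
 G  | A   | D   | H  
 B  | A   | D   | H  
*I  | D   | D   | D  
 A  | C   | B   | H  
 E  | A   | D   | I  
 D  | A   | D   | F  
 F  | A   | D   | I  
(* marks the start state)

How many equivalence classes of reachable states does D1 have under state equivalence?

4

States {E,G} cannot be reached from the start state, so discard them.
Initial partition by acceptance: {B,F} | {A,C,D,H,I}.
On input 1, block {A,C,D,H,I} splits into {C,D,H,I} and {A}.
Refine {C,D,H,I} on symbol 0: members go to different blocks, giving {C,H,I} and {D}.
No further refinement is possible. Final partition (4 blocks): {B,F} | {C,H,I} | {A} | {D}.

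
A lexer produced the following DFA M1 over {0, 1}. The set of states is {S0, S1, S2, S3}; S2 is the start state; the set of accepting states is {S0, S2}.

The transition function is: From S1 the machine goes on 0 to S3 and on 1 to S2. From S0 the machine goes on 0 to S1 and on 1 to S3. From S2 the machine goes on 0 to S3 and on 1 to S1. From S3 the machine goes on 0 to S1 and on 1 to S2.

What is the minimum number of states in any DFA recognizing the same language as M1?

States {S0} cannot be reached from the start state, so discard them.
Start with accepting vs non-accepting: {S2} | {S1,S3}.
The partition is now stable with 2 blocks: {S2} | {S1,S3}.

2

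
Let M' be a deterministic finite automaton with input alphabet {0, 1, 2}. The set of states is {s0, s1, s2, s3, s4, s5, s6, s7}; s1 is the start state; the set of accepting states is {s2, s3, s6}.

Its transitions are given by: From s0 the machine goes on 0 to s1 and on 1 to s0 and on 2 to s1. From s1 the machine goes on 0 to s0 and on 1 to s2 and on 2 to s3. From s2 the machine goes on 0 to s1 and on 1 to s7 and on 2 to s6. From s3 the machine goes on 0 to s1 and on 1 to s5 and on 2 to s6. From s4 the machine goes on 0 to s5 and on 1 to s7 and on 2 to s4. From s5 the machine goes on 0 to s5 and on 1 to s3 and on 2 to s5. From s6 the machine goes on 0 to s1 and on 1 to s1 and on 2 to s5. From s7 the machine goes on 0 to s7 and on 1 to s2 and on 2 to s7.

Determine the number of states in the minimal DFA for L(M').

5

Reachable states from the start: {s0,s1,s2,s3,s5,s6,s7}. Unreachable: {s4} — drop them.
P0 = {s2,s3,s6} | {s0,s1,s5,s7}.
On input 2, block {s2,s3,s6} splits into {s2,s3} and {s6}.
Split {s0,s1,s5,s7} by δ(·,1) → {s1,s5,s7} and {s0}.
Split {s1,s5,s7} by δ(·,0) → {s5,s7} and {s1}.
The partition is now stable with 5 blocks: {s2,s3} | {s5,s7} | {s6} | {s0} | {s1}.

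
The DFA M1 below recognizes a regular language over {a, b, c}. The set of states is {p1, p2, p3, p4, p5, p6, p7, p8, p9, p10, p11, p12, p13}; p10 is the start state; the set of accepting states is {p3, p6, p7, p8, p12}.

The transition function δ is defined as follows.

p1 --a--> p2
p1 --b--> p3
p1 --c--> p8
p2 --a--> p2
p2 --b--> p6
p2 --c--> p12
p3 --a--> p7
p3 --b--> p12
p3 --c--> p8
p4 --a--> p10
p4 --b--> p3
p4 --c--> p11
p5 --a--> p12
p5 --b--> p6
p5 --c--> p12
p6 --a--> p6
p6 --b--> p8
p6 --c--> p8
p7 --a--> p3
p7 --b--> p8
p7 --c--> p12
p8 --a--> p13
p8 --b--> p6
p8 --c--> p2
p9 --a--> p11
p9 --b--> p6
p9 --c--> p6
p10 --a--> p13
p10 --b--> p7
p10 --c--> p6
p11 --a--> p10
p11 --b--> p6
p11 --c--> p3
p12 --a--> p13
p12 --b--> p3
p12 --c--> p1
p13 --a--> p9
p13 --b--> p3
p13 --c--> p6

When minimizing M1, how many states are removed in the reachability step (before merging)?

Starting at p10 and following transitions, the reachable set is {p1, p2, p3, p6, p7, p8, p9, p10, p11, p12, p13}. That leaves p4, p5 unreachable — 2 in total.

2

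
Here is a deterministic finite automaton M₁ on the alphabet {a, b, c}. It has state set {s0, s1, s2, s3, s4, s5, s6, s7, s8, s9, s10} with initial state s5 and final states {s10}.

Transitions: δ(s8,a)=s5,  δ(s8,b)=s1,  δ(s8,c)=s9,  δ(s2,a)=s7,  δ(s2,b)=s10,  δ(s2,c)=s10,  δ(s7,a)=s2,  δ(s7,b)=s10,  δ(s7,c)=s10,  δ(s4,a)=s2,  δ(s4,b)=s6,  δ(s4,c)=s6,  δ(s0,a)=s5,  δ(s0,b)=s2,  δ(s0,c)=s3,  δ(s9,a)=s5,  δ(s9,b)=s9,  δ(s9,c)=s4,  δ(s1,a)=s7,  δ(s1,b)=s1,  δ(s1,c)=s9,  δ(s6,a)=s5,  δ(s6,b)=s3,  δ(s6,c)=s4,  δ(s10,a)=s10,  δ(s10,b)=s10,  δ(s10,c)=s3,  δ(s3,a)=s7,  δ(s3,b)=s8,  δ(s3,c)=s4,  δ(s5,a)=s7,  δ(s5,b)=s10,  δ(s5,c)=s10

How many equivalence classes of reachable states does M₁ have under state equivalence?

Reachable states from the start: {s1,s2,s3,s4,s5,s6,s7,s8,s9,s10}. Unreachable: {s0} — drop them.
Initial partition by acceptance: {s10} | {s1,s2,s3,s4,s5,s6,s7,s8,s9}.
Refine {s1,s2,s3,s4,s5,s6,s7,s8,s9} on symbol b: members go to different blocks, giving {s1,s3,s4,s6,s8,s9} and {s2,s5,s7}.
The partition is now stable with 3 blocks: {s10} | {s1,s3,s4,s6,s8,s9} | {s2,s5,s7}.

3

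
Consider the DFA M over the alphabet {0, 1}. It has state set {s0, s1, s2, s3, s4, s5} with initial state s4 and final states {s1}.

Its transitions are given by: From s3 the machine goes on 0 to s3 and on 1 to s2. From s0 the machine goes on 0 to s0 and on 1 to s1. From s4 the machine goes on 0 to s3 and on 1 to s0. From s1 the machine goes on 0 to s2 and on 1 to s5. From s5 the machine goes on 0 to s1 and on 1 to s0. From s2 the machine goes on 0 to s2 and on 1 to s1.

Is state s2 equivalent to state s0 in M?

Yes

All states are reachable from the start state.
Initial partition by acceptance: {s1} | {s0,s2,s3,s4,s5}.
Split {s0,s2,s3,s4,s5} by δ(·,0) → {s0,s2,s3,s4} and {s5}.
On input 1, block {s0,s2,s3,s4} splits into {s0,s2} and {s3,s4}.
The partition is now stable with 4 blocks: {s1} | {s0,s2} | {s5} | {s3,s4}.
s2 and s0 lie in the same block of the stable partition, so they are equivalent — no string distinguishes them.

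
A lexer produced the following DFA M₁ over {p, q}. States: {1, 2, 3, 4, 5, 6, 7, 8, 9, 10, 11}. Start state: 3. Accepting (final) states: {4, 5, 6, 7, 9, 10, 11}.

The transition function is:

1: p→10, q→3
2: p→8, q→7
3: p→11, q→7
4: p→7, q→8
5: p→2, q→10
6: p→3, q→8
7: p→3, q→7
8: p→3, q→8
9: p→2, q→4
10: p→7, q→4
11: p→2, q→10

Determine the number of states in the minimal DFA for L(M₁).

7

Reachable states from the start: {2,3,4,7,8,10,11}. Unreachable: {1,5,6,9} — drop them.
Start with accepting vs non-accepting: {4,7,10,11} | {2,3,8}.
Split {4,7,10,11} by δ(·,p) → {4,10} and {7,11}.
Refine {4,10} on symbol q: members go to different blocks, giving {4} and {10}.
Refine {2,3,8} on symbol p: members go to different blocks, giving {2,8} and {3}.
On input p, block {2,8} splits into {2} and {8}.
Split {7,11} by δ(·,p) → {7} and {11}.
Stable partition: {4} | {2} | {7} | {10} | {3} | {8} | {11} — 7 equivalence classes.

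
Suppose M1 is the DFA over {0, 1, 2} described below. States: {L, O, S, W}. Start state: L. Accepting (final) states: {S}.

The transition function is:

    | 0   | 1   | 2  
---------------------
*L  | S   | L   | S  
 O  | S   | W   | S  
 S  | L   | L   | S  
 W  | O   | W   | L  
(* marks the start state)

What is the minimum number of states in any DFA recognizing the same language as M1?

First remove the unreachable states {O,W}; 2 states remain.
Initial partition by acceptance: {S} | {L}.
The partition is now stable with 2 blocks: {S} | {L}.

2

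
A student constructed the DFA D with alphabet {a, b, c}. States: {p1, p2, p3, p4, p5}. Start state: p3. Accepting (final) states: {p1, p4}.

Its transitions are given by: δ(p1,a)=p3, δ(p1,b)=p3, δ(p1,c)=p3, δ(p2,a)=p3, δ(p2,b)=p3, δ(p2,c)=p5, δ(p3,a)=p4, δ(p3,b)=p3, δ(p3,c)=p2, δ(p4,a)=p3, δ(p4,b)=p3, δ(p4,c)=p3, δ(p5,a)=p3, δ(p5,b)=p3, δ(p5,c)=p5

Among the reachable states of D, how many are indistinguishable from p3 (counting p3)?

Reachable states from the start: {p2,p3,p4,p5}. Unreachable: {p1} — drop them.
P0 = {p4} | {p2,p3,p5}.
Split {p2,p3,p5} by δ(·,a) → {p2,p5} and {p3}.
No further refinement is possible. Final partition (3 blocks): {p4} | {p2,p5} | {p3}.
State p3 belongs to the block {p3}, which has 1 states.

1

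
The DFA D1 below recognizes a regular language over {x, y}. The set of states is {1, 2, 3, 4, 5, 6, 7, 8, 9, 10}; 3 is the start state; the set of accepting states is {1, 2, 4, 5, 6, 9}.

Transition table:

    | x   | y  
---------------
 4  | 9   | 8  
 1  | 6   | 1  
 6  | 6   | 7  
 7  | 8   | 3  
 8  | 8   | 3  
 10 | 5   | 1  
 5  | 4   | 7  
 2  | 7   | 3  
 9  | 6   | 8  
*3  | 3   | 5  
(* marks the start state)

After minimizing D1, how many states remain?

3

Reachable states from the start: {3,4,5,6,7,8,9}. Unreachable: {1,2,10} — drop them.
P0 = {4,5,6,9} | {3,7,8}.
Refine {3,7,8} on symbol y: members go to different blocks, giving {7,8} and {3}.
The partition is now stable with 3 blocks: {4,5,6,9} | {7,8} | {3}.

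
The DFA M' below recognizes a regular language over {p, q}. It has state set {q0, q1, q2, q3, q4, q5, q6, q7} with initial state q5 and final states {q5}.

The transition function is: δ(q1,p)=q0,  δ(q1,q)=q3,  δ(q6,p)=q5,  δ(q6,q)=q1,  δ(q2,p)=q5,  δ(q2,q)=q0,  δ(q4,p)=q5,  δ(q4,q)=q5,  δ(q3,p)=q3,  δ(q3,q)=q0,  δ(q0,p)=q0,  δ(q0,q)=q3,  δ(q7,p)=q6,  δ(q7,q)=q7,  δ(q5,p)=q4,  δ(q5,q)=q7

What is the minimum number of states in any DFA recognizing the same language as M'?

States {q2} cannot be reached from the start state, so discard them.
Initial partition by acceptance: {q5} | {q0,q1,q3,q4,q6,q7}.
Refine {q0,q1,q3,q4,q6,q7} on symbol p: members go to different blocks, giving {q0,q1,q3,q7} and {q4,q6}.
Split {q0,q1,q3,q7} by δ(·,p) → {q0,q1,q3} and {q7}.
Refine {q4,q6} on symbol q: members go to different blocks, giving {q4} and {q6}.
The partition is now stable with 5 blocks: {q5} | {q0,q1,q3} | {q4} | {q7} | {q6}.

5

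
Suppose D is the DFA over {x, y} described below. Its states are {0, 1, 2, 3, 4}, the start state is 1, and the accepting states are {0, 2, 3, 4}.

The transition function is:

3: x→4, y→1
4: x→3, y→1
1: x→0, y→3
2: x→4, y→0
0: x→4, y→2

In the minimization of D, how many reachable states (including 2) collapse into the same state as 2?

All states are reachable from the start state.
Initial partition by acceptance: {0,2,3,4} | {1}.
On input y, block {0,2,3,4} splits into {0,2} and {3,4}.
The partition is now stable with 3 blocks: {0,2} | {1} | {3,4}.
The equivalence class containing 2 is {0,2}, of size 2.

2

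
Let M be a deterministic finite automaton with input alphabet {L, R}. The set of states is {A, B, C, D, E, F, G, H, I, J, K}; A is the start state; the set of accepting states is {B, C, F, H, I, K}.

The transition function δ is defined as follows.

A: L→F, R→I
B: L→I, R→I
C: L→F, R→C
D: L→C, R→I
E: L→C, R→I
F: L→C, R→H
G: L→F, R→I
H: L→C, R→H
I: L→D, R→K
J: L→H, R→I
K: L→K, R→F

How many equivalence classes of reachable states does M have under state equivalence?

3

Reachable states from the start: {A,C,D,F,H,I,K}. Unreachable: {B,E,G,J} — drop them.
Initial partition by acceptance: {C,F,H,I,K} | {A,D}.
On input L, block {C,F,H,I,K} splits into {C,F,H,K} and {I}.
The partition is now stable with 3 blocks: {C,F,H,K} | {A,D} | {I}.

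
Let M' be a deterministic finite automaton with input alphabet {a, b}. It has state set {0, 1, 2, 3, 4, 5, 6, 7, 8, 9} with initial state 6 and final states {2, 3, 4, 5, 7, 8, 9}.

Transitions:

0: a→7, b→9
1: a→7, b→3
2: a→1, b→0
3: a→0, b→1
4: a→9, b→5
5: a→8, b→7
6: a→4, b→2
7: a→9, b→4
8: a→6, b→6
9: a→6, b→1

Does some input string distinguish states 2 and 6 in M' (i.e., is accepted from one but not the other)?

Yes

P0 = {2,3,4,5,7,8,9} | {0,1,6}.
Refine {2,3,4,5,7,8,9} on symbol a: members go to different blocks, giving {2,3,8,9} and {4,5,7}.
The partition is now stable with 3 blocks: {2,3,8,9} | {0,1,6} | {4,5,7}.
2 and 6 end up in different blocks, so they are distinguishable. For instance, the string 'ε' is accepted from only 2.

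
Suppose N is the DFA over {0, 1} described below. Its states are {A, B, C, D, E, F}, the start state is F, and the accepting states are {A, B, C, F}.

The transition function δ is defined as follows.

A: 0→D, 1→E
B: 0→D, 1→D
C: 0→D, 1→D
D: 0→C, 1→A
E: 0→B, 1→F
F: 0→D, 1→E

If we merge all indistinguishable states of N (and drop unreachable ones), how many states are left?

Initial partition by acceptance: {A,B,C,F} | {D,E}.
The partition is now stable with 2 blocks: {A,B,C,F} | {D,E}.

2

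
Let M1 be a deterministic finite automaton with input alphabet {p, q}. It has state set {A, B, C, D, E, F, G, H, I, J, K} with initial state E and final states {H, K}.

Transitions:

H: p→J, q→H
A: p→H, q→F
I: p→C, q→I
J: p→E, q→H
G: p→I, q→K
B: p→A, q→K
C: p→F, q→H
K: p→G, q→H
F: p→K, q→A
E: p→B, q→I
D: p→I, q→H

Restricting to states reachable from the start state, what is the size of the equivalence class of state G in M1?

States {D} cannot be reached from the start state, so discard them.
P0 = {H,K} | {A,B,C,E,F,G,I,J}.
Split {A,B,C,E,F,G,I,J} by δ(·,p) → {B,C,E,G,I,J} and {A,F}.
On input p, block {B,C,E,G,I,J} splits into {E,G,I,J} and {B,C}.
Refine {E,G,I,J} on symbol p: members go to different blocks, giving {E,I} and {G,J}.
The partition is now stable with 5 blocks: {H,K} | {E,I} | {A,F} | {B,C} | {G,J}.
The equivalence class containing G is {G,J}, of size 2.

2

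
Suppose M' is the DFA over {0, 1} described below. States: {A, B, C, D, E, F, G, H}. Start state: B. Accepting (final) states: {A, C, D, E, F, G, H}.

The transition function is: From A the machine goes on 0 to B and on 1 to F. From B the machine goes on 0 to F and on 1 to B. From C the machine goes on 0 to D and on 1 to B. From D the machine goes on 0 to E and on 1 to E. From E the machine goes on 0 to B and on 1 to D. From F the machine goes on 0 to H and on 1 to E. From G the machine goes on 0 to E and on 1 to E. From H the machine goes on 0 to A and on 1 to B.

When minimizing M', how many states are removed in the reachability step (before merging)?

BFS from B reaches {A, B, D, E, F, H}; the 2 state(s) C, G are never visited.

2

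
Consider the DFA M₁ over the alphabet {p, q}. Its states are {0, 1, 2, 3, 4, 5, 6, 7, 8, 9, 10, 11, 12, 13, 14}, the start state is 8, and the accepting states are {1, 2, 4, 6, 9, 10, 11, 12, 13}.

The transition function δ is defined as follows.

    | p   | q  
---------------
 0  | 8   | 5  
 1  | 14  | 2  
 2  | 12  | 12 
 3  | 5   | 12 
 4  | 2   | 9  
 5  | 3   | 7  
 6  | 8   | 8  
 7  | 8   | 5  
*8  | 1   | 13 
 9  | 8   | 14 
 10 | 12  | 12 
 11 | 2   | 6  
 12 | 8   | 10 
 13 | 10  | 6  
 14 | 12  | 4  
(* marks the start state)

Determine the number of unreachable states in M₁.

Starting at 8 and following transitions, the reachable set is {1, 2, 4, 6, 8, 9, 10, 12, 13, 14}. That leaves 0, 3, 5, 7, 11 unreachable — 5 in total.

5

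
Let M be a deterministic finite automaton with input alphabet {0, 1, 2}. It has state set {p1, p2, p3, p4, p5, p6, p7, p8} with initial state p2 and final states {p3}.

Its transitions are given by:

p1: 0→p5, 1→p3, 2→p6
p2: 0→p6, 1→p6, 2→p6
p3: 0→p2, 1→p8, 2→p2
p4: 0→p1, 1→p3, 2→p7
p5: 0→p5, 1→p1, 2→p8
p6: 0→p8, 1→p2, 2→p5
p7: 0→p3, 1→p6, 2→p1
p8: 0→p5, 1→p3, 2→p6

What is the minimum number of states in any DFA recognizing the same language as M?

States {p4,p7} cannot be reached from the start state, so discard them.
Start with accepting vs non-accepting: {p3} | {p1,p2,p5,p6,p8}.
On input 1, block {p1,p2,p5,p6,p8} splits into {p2,p5,p6} and {p1,p8}.
Split {p2,p5,p6} by δ(·,0) → {p2,p5} and {p6}.
Split {p2,p5} by δ(·,0) → {p2} and {p5}.
The partition is now stable with 5 blocks: {p3} | {p2} | {p1,p8} | {p6} | {p5}.

5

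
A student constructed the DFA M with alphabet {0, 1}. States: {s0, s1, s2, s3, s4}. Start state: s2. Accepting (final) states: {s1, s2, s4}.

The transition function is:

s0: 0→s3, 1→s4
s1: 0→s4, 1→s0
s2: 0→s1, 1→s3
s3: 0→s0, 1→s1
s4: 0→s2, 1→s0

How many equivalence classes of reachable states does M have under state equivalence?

P0 = {s1,s2,s4} | {s0,s3}.
No further refinement is possible. Final partition (2 blocks): {s1,s2,s4} | {s0,s3}.

2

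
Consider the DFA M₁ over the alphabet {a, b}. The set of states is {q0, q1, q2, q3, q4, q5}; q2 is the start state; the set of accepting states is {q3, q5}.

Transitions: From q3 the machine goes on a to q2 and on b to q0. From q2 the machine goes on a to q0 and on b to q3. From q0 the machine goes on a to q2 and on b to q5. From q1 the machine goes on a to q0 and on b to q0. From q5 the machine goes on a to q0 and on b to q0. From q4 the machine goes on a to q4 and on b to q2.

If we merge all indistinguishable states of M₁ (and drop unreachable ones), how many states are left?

2

First remove the unreachable states {q1,q4}; 4 states remain.
Start with accepting vs non-accepting: {q3,q5} | {q0,q2}.
Stable partition: {q3,q5} | {q0,q2} — 2 equivalence classes.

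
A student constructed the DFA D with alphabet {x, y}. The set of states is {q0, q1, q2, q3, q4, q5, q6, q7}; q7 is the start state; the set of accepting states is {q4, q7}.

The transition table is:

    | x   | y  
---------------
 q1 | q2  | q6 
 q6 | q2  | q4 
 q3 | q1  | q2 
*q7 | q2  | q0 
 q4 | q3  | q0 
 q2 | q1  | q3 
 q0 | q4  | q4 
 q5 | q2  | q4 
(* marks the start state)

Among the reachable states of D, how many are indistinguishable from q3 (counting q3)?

First remove the unreachable states {q5}; 7 states remain.
Start with accepting vs non-accepting: {q4,q7} | {q0,q1,q2,q3,q6}.
On input x, block {q0,q1,q2,q3,q6} splits into {q1,q2,q3,q6} and {q0}.
Split {q1,q2,q3,q6} by δ(·,y) → {q1,q2,q3} and {q6}.
Split {q1,q2,q3} by δ(·,y) → {q2,q3} and {q1}.
The partition is now stable with 5 blocks: {q4,q7} | {q2,q3} | {q0} | {q6} | {q1}.
The equivalence class containing q3 is {q2,q3}, of size 2.

2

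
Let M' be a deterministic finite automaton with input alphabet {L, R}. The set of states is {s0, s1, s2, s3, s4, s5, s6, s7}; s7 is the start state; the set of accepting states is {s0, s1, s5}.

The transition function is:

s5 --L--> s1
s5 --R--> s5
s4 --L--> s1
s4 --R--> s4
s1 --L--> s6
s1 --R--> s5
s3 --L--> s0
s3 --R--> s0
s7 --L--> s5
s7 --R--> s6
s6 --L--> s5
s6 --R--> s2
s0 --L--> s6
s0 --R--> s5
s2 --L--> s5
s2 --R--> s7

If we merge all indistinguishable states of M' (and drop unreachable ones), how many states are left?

3

States {s0,s3,s4} cannot be reached from the start state, so discard them.
Initial partition by acceptance: {s1,s5} | {s2,s6,s7}.
On input L, block {s1,s5} splits into {s1} and {s5}.
The partition is now stable with 3 blocks: {s1} | {s2,s6,s7} | {s5}.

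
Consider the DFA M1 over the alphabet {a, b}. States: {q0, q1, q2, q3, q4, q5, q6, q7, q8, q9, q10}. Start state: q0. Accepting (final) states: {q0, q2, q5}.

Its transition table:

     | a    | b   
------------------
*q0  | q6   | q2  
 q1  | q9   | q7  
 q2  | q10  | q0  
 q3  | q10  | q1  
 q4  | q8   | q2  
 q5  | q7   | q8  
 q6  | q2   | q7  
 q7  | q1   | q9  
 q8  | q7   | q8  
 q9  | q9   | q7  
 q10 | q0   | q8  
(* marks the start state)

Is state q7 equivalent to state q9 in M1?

Yes

States {q3,q4,q5} cannot be reached from the start state, so discard them.
Start with accepting vs non-accepting: {q0,q2} | {q1,q6,q7,q8,q9,q10}.
Refine {q1,q6,q7,q8,q9,q10} on symbol a: members go to different blocks, giving {q1,q7,q8,q9} and {q6,q10}.
No further refinement is possible. Final partition (3 blocks): {q0,q2} | {q1,q7,q8,q9} | {q6,q10}.
q7 and q9 lie in the same block of the stable partition, so they are equivalent — no string distinguishes them.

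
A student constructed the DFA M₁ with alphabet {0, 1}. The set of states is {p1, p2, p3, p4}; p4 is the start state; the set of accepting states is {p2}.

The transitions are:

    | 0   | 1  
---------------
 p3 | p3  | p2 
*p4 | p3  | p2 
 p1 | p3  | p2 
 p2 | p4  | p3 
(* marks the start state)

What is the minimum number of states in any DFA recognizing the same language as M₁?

2

Reachable states from the start: {p2,p3,p4}. Unreachable: {p1} — drop them.
P0 = {p2} | {p3,p4}.
Stable partition: {p2} | {p3,p4} — 2 equivalence classes.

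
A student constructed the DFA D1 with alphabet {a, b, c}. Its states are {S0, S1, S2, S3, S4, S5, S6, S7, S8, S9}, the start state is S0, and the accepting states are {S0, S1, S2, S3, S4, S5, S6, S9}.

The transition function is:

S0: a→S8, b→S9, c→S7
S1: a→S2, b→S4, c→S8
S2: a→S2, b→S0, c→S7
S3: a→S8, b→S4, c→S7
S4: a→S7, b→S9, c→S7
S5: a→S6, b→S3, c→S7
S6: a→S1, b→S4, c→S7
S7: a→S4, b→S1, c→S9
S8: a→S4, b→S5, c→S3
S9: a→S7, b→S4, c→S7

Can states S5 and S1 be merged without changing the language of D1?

Initial partition by acceptance: {S0,S1,S2,S3,S4,S5,S6,S9} | {S7,S8}.
Refine {S0,S1,S2,S3,S4,S5,S6,S9} on symbol a: members go to different blocks, giving {S0,S3,S4,S9} and {S1,S2,S5,S6}.
No further refinement is possible. Final partition (3 blocks): {S0,S3,S4,S9} | {S7,S8} | {S1,S2,S5,S6}.
S5 and S1 lie in the same block of the stable partition, so they are equivalent — no string distinguishes them.

Yes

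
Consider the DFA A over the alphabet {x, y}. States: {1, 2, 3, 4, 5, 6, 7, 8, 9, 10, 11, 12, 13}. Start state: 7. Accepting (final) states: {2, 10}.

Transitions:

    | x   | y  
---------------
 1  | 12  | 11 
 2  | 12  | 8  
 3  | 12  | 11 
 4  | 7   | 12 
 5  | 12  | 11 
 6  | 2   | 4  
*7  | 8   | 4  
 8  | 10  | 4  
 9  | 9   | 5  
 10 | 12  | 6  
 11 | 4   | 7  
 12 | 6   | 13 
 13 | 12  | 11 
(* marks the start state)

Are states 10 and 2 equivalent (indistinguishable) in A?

Yes

States {1,3,5,9} cannot be reached from the start state, so discard them.
Initial partition by acceptance: {2,10} | {4,6,7,8,11,12,13}.
Refine {4,6,7,8,11,12,13} on symbol x: members go to different blocks, giving {4,7,11,12,13} and {6,8}.
Split {4,7,11,12,13} by δ(·,x) → {4,11,13} and {7,12}.
Split {4,11,13} by δ(·,x) → {4,13} and {11}.
Refine {4,13} on symbol y: members go to different blocks, giving {4} and {13}.
Split {7,12} by δ(·,y) → {7} and {12}.
Stable partition: {2,10} | {4} | {6,8} | {7} | {11} | {13} | {12} — 7 equivalence classes.
10 and 2 lie in the same block of the stable partition, so they are equivalent — no string distinguishes them.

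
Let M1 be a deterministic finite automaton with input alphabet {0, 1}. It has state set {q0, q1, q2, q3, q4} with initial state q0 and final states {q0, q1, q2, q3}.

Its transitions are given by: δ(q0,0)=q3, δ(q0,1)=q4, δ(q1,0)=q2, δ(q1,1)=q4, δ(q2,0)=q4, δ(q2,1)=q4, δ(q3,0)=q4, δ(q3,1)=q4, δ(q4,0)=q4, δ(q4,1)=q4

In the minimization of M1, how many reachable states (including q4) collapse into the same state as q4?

1

Reachable states from the start: {q0,q3,q4}. Unreachable: {q1,q2} — drop them.
P0 = {q0,q3} | {q4}.
Split {q0,q3} by δ(·,0) → {q0} and {q3}.
No further refinement is possible. Final partition (3 blocks): {q0} | {q4} | {q3}.
State q4 belongs to the block {q4}, which has 1 states.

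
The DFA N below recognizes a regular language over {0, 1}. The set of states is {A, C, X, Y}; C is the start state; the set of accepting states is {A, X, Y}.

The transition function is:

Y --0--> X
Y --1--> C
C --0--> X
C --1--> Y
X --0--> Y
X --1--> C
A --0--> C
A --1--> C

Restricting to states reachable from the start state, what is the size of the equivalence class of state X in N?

2

States {A} cannot be reached from the start state, so discard them.
P0 = {X,Y} | {C}.
The partition is now stable with 2 blocks: {X,Y} | {C}.
State X belongs to the block {X,Y}, which has 2 states.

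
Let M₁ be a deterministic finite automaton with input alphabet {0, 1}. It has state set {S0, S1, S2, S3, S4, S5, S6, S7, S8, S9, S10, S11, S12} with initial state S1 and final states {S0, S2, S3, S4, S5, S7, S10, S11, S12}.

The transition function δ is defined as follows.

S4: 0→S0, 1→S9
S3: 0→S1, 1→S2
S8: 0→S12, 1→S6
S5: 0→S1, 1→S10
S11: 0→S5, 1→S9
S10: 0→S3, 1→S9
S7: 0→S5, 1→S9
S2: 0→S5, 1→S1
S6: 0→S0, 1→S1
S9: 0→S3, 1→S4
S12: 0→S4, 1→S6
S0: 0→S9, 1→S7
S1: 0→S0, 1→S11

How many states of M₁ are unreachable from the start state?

3

Starting at S1 and following transitions, the reachable set is {S0, S1, S2, S3, S4, S5, S7, S9, S10, S11}. That leaves S6, S8, S12 unreachable — 3 in total.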